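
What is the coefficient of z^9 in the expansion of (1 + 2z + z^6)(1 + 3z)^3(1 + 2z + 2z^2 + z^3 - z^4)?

(1 + 2z + z^6) has coefficients 1,2,0,0,0,0,1 for degrees 0…6.
(1 + 3z)^3 has coefficients 1,9,27,27,0,0,0,0,0,0 for degrees 0…9.
Finally multiplying by (1 + 2z + 2z^2 + z^3 - z^4), the product of all factors after the first has coefficients 1,11,47,100,116,72,0,-27,0,0 for degrees 0…9.
[z^9] = 1·0 + 2·0 + 1·100 = 100.

100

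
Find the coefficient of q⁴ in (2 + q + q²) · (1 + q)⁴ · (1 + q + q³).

39

(2 + q + q²) has coefficients 2,1,1 for degrees 0…2.
(1 + q)⁴ has coefficients 1,4,6,4,1 for degrees 0…4.
Finally multiplying by (1 + q + q³), the product of all factors after the first has coefficients 1,5,10,11,9 for degrees 0…4.
[q⁴] = 2·9 + 1·11 + 1·10 = 39.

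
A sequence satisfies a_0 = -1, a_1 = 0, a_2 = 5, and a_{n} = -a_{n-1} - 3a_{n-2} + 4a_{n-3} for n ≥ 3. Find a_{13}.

The ordinary generating function has denominator 1 + t + 3t^2 - 4t^3.
Iterating the recurrence: a_0,…,a_{13} = -1, 0, 5, -9, -6, 53, -71, -112, 537, -485, -1574, 5177, -2395, -19432.

-19432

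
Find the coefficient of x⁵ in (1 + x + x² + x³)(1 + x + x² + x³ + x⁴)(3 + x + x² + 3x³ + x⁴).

(1 + x + x² + x³) has coefficients 1,1,1,1 for degrees 0…3.
(1 + x + x² + x³ + x⁴) has coefficients 1,1,1,1,1,0 for degrees 0…5.
Finally multiplying by (3 + x + x² + 3x³ + x⁴), the product of all factors after the first has coefficients 3,4,5,8,9,6 for degrees 0…5.
[x⁵] = 1·6 + 1·9 + 1·8 + 1·5 = 28.

28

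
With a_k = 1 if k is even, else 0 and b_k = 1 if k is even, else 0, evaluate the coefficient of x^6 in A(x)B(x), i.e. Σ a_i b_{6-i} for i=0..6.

This is [x^6] in the product of the two ordinary generating functions.
Σ = 1·1 + 0·0 + 1·1 + 0·0 + 1·1 + 0·0 + 1·1 = 4.

4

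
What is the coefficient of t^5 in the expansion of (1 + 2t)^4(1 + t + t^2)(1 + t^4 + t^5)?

(1 + 2t)^4 has coefficients 1,8,24,32,16 for degrees 0…4.
(1 + t + t^2) has coefficients 1,1,1,0,0,0 for degrees 0…5.
Finally multiplying by (1 + t^4 + t^5), the product of all factors after the first has coefficients 1,1,1,0,1,2 for degrees 0…5.
[t^5] = 1·2 + 8·1 + 24·0 + 32·1 + 16·1 = 58.

58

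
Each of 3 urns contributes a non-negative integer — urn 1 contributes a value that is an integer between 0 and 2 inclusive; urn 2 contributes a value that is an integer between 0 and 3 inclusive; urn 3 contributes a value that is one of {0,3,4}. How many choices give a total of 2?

The generating function for the choices is (1 + x + x^2)·(1 + x + x^2 + x^3)·(1 + x^3 + x^4); the count is [x^2].
(1 + x + x^2) has coefficients 1,1,1 for degrees 0…2.
(1 + x + x^2 + x^3) has coefficients 1,1,1 for degrees 0…2.
Finally multiplying by (1 + x^3 + x^4), the product of all factors after the first has coefficients 1,1,1 for degrees 0…2.
[x^2] = 1·1 + 1·1 + 1·1 = 3.

3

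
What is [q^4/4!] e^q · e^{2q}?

81

The EGF product rule gives c_4 = Σ_{k_1+k_2=4} C(4; k_1,k_2) · ∏ g_i(k_i), where e^q gives (1)^k; e^{2q} gives (2)^k.
g_1(k) for k = 0…4: 1, 1, 1, 1, 1.
g_2(k) for k = 0…4: 1, 2, 4, 8, 16.
c_4 = Σ_k C(4,k)·g_1(k)·g_2(4−k) = 1·1·16 + 4·1·8 + 6·1·4 + 4·1·2 + 1·1·1 = 16 + 32 + 24 + 8 + 1 = 81.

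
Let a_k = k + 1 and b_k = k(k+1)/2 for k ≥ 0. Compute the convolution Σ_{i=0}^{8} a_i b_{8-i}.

This is [x^8] in the product of the two ordinary generating functions.
Σ = 1·36 + 2·28 + 3·21 + 4·15 + 5·10 + 6·6 + 7·3 + 8·1 + 9·0 = 330.

330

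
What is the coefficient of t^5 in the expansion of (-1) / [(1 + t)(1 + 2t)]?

Partial fractions give a closed form: a_n = (1)·(-1)^n + (-2)·(-2)^n.
At n = 5: a_5 = 63.

63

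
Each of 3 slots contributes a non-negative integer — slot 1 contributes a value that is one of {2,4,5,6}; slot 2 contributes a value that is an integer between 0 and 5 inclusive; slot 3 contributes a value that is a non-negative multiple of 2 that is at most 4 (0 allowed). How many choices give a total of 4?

The generating function for the choices is (t^2 + t^4 + t^5 + t^6)·(1 + t + t^2 + t^3 + t^4 + t^5)·(1 + t^2 + t^4); the count is [t^4].
(t^2 + t^4 + t^5 + t^6) has coefficients 0,0,1,0,1 for degrees 0…4.
(1 + t + t^2 + t^3 + t^4 + t^5) has coefficients 1,1,1,1,1 for degrees 0…4.
Finally multiplying by (1 + t^2 + t^4), the product of all factors after the first has coefficients 1,1,2,2,3 for degrees 0…4.
[t^4] = 1·2 + 1·1 = 3.

3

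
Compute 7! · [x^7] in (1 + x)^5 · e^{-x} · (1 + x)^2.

-204

The EGF product rule gives c_7 = Σ_{k_1+k_2+k_3=7} C(7; k_1,k_2,k_3) · ∏ g_i(k_i), where (1+x)^5 gives the falling factorial (5)_k; e^{-x} gives (-1)^k; (1+x)^2 gives the falling factorial (2)_k.
g_1(k) for k = 0…7: 1, 5, 20, 60, 120, 120, 0, 0.
g_2(k) for k = 0…7: 1, -1, 1, -1, 1, -1, 1, -1.
g_3(k) for k = 0…7: 1, 2, 2, 0, 0, 0, 0, 0.
First combine the last two factors: h(k) = Σ_j C(k,j)·g_2(j)·g_3(k−j) for k = 0…7: 1, 1, -1, -1, 5, -11, 19, -29.
c_7 = Σ_k C(7,k)·g_1(k)·h(7−k) = 1·1·(-29) + 7·5·19 + 21·20·(-11) + 35·60·5 + 35·120·(-1) + 21·120·(-1) = −29 + 665 − 4620 + 10500 − 4200 − 2520 = -204.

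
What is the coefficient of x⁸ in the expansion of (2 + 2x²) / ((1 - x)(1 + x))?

The denominator gives the recurrence a_n = a_(n−2) for n ≥ 3; the numerator fixes a_0 = 2, a_1 = 0, a_2 = 4.
Iterating: 2, 0, 4, 0, 4, 0, 4, 0, 4, so a_8 = 4.

4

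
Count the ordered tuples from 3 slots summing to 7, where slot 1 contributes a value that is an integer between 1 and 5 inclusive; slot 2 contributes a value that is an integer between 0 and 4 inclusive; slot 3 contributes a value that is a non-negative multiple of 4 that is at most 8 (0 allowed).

6

The generating function for the choices is (y + y^2 + y^3 + y^4 + y^5)·(1 + y + y^2 + y^3 + y^4)·(1 + y^4 + y^8); the count is [y^7].
(y + y^2 + y^3 + y^4 + y^5) has coefficients 0,1,1,1,1,1 for degrees 0…5.
(1 + y + y^2 + y^3 + y^4) has coefficients 1,1,1,1,1,0,0,0 for degrees 0…7.
Finally multiplying by (1 + y^4 + y^8), the product of all factors after the first has coefficients 1,1,1,1,2,1,1,1 for degrees 0…7.
[y^7] = 1·1 + 1·1 + 1·2 + 1·1 + 1·1 = 6.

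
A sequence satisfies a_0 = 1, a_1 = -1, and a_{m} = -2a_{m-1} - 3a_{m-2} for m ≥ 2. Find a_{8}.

The ordinary generating function has denominator 1 + 2t + 3t^2.
Iterating the recurrence: a_0,…,a_{8} = 1, -1, -1, 5, -7, -1, 23, -43, 17.

17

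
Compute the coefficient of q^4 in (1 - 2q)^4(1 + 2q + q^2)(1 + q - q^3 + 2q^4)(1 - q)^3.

-42

(1 - 2q)^4 has coefficients 1,-8,24,-32,16 for degrees 0…4.
(1 + 2q + q^2) has coefficients 1,2,1,0,0 for degrees 0…4.
Multiplying by (1 + q - q^3 + 2q^4) gives running coefficients 1,3,3,0,0 for degrees 0…4.
Finally multiplying by (1 - q)^3, the product of all factors after the first has coefficients 1,0,-3,-1,6 for degrees 0…4.
[q^4] = 1·6 − 8·(-1) + 24·(-3) − 32·0 + 16·1 = -42.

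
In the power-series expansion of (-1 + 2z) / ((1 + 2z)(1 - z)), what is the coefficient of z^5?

The denominator gives the recurrence a_n = −a_(n−1) + 2a_(n−2) for n ≥ 3; the numerator fixes a_0 = -1, a_1 = 3, a_2 = -5.
Iterating: -1, 3, -5, 11, -21, 43, so a_5 = 43.

43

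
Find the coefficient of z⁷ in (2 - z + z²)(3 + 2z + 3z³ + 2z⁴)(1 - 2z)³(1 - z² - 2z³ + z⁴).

(2 - z + z²) has coefficients 2,-1,1 for degrees 0…2.
(3 + 2z + 3z³ + 2z⁴) has coefficients 3,2,0,3,2,0,0,0 for degrees 0…7.
Multiplying by (1 - 2z)³ gives running coefficients 3,-16,24,3,-32,24,0,-16 for degrees 0…7.
Finally multiplying by (1 - z² - 2z³ + z⁴), the product of all factors after the first has coefficients 3,-16,21,13,-21,-43,50,27 for degrees 0…7.
[z⁷] = 2·27 − 1·50 + 1·(-43) = -39.

-39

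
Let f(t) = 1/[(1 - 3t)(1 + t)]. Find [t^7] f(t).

Partial fractions give a closed form: a_n = (3/4)·3^n + (1/4)·(-1)^n.
At n = 7: a_7 = 1640.

1640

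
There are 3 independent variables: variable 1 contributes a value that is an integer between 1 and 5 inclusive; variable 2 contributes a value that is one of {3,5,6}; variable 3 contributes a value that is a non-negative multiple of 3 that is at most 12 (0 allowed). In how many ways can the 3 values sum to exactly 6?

2

The generating function for the choices is (y + y^2 + y^3 + y^4 + y^5)·(y^3 + y^5 + y^6)·(1 + y^3 + y^6 + y^9 + y^12); the count is [y^6].
(y + y^2 + y^3 + y^4 + y^5) has coefficients 0,1,1,1,1,1 for degrees 0…5.
(y^3 + y^5 + y^6) has coefficients 0,0,0,1,0,1,1 for degrees 0…6.
Finally multiplying by (1 + y^3 + y^6 + y^9 + y^12), the product of all factors after the first has coefficients 0,0,0,1,0,1,2 for degrees 0…6.
[y^6] = 1·1 + 1·0 + 1·1 + 1·0 + 1·0 = 2.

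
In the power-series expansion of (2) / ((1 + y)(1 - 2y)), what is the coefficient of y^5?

The denominator gives the recurrence a_n = a_(n−1) + 2a_(n−2) for n ≥ 2; the numerator fixes a_0 = 2, a_1 = 2.
Iterating: 2, 2, 6, 10, 22, 42, so a_5 = 42.

42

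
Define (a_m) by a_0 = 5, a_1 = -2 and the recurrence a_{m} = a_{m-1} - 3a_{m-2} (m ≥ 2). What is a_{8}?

-125

The ordinary generating function has denominator 1 - q + 3q^2.
Iterating the recurrence: a_0,…,a_{8} = 5, -2, -17, -11, 40, 73, -47, -266, -125.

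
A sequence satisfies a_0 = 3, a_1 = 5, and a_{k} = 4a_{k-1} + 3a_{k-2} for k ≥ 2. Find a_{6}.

13181

The ordinary generating function has denominator 1 - 4t - 3t^2.
Iterating the recurrence: a_0,…,a_{6} = 3, 5, 29, 131, 611, 2837, 13181.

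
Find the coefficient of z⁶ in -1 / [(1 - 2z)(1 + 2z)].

Partial fractions give a closed form: a_n = (-1/2)·2^n + (-1/2)·(-2)^n.
At n = 6: a_6 = -64.

-64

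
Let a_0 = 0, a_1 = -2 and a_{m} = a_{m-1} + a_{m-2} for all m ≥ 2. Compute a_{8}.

-42

The ordinary generating function has denominator 1 - y - y^2.
Iterating the recurrence: a_0,…,a_{8} = 0, -2, -2, -4, -6, -10, -16, -26, -42.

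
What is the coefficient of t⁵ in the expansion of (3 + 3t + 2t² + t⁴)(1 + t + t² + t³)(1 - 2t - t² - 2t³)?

(3 + 3t + 2t² + t⁴) has coefficients 3,3,2,0,1 for degrees 0…4.
(1 + t + t² + t³) has coefficients 1,1,1,1,0,0 for degrees 0…5.
Finally multiplying by (1 - 2t - t² - 2t³), the product of all factors after the first has coefficients 1,-1,-2,-4,-5,-3 for degrees 0…5.
[t⁵] = 3·(-3) + 3·(-5) + 2·(-4) + 1·(-1) = -33.

-33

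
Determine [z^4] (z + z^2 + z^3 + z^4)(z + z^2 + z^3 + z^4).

(z + z^2 + z^3 + z^4) has coefficients 0,1,1,1,1 for degrees 0…4.
(z + z^2 + z^3 + z^4) has coefficients 0,1,1,1,1 for degrees 0…4.
[z^4] = 1·1 + 1·1 + 1·1 + 1·0 = 3.

3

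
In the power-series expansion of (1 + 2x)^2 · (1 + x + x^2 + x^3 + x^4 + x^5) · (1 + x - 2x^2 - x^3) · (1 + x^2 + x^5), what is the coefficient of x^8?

(1 + 2x)^2 has coefficients 1,4,4 for degrees 0…2.
(1 + x + x^2 + x^3 + x^4 + x^5) has coefficients 1,1,1,1,1,1,0,0,0 for degrees 0…8.
Multiplying by (1 + x - 2x^2 - x^3) gives running coefficients 1,2,0,-1,-1,-1,-2,-3,-1 for degrees 0…8.
Finally multiplying by (1 + x^2 + x^5), the product of all factors after the first has coefficients 1,2,1,1,-1,-1,-1,-4,-4 for degrees 0…8.
[x^8] = 1·(-4) + 4·(-4) + 4·(-1) = -24.

-24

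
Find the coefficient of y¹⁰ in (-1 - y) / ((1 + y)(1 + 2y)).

-1024

Partial fractions give a closed form: a_n = (-1)·(-2)^n.
At n = 10: a_10 = -1024.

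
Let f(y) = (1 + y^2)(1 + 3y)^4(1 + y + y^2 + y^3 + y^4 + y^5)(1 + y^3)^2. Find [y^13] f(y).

877

(1 + y^2) has coefficients 1,0,1 for degrees 0…2.
(1 + 3y)^4 has coefficients 1,12,54,108,81,0,0,0,0,0,0,0,0,0 for degrees 0…13.
Multiplying by (1 + y + y^2 + y^3 + y^4 + y^5) gives running coefficients 1,13,67,175,256,256,255,243,189,81,0,0,0,0 for degrees 0…13.
Finally multiplying by (1 + y^3)^2, the product of all factors after the first has coefficients 1,13,67,177,282,390,606,768,768,766,742,634,417,243 for degrees 0…13.
[y^13] = 1·243 + 1·634 = 877.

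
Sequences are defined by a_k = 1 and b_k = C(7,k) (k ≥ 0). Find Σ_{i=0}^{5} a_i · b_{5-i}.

The convolution is the t^5 coefficient of A(t)B(t).
Σ = 1·21 + 1·35 + 1·35 + 1·21 + 1·7 + 1·1 = 120.

120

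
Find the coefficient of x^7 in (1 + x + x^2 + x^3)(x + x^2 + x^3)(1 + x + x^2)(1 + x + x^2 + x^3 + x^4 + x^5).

(1 + x + x^2 + x^3) has coefficients 1,1,1,1 for degrees 0…3.
(x + x^2 + x^3) has coefficients 0,1,1,1,0,0,0,0 for degrees 0…7.
Multiplying by (1 + x + x^2) gives running coefficients 0,1,2,3,2,1,0,0 for degrees 0…7.
Finally multiplying by (1 + x + x^2 + x^3 + x^4 + x^5), the product of all factors after the first has coefficients 0,1,3,6,8,9,9,8 for degrees 0…7.
[x^7] = 1·8 + 1·9 + 1·9 + 1·8 = 34.

34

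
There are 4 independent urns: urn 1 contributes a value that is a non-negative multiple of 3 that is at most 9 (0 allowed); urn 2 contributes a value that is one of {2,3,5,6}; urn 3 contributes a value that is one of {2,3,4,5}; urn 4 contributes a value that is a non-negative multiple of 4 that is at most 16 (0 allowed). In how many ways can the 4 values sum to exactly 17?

The generating function for the choices is (1 + t^3 + t^6 + t^9)·(t^2 + t^3 + t^5 + t^6)·(t^2 + t^3 + t^4 + t^5)·(1 + t^4 + t^8 + t^12 + t^16); the count is [t^17].
(1 + t^3 + t^6 + t^9) has coefficients 1,0,0,1,0,0,1,0,0,1 for degrees 0…9.
(t^2 + t^3 + t^5 + t^6) has coefficients 0,0,1,1,0,1,1,0,0,0,0,0,0,0,0,0,0,0 for degrees 0…17.
Multiplying by (t^2 + t^3 + t^4 + t^5) gives running coefficients 0,0,0,0,1,2,2,3,3,2,2,1,0,0,0,0,0,0 for degrees 0…17.
Finally multiplying by (1 + t^4 + t^8 + t^12 + t^16), the product of all factors after the first has coefficients 0,0,0,0,1,2,2,3,4,4,4,4,4,4,4,4,4,4 for degrees 0…17.
[t^17] = 1·4 + 1·4 + 1·4 + 1·4 = 16.

16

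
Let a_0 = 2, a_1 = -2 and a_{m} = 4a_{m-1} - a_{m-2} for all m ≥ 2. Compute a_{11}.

The ordinary generating function has denominator 1 - 4x + x^2.
Iterating the recurrence: a_0,…,a_{11} = 2, -2, -10, -38, -142, -530, -1978, -7382, -27550, -102818, -383722, -1432070.

-1432070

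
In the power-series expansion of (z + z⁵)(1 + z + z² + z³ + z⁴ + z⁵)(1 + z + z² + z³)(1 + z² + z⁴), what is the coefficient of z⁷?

(z + z⁵) has coefficients 0,1,0,0,0,1 for degrees 0…5.
(1 + z + z² + z³ + z⁴ + z⁵) has coefficients 1,1,1,1,1,1,0,0 for degrees 0…7.
Multiplying by (1 + z + z² + z³) gives running coefficients 1,2,3,4,4,4,3,2 for degrees 0…7.
Finally multiplying by (1 + z² + z⁴), the product of all factors after the first has coefficients 1,2,4,6,8,10,10,10 for degrees 0…7.
[z⁷] = 1·10 + 1·4 = 14.

14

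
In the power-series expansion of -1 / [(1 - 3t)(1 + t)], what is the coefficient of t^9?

Partial fractions give a closed form: a_n = (-3/4)·3^n + (-1/4)·(-1)^n.
At n = 9: a_9 = -14762.

-14762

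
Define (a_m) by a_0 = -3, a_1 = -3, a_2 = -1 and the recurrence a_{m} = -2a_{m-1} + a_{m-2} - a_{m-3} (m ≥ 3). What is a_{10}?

The ordinary generating function has denominator 1 + 2z - z^2 + z^3.
Iterating the recurrence: a_0,…,a_{10} = -3, -3, -1, 2, -2, 7, -18, 45, -115, 293, -746.

-746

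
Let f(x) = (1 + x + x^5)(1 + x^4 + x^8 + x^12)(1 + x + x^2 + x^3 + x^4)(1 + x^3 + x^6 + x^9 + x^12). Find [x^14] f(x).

16

(1 + x + x^5) has coefficients 1,1,0,0,0,1 for degrees 0…5.
(1 + x^4 + x^8 + x^12) has coefficients 1,0,0,0,1,0,0,0,1,0,0,0,1,0,0 for degrees 0…14.
Multiplying by (1 + x + x^2 + x^3 + x^4) gives running coefficients 1,1,1,1,2,1,1,1,2,1,1,1,2,1,1 for degrees 0…14.
Finally multiplying by (1 + x^3 + x^6 + x^9 + x^12), the product of all factors after the first has coefficients 1,1,1,2,3,2,3,4,4,4,5,5,6,6,6 for degrees 0…14.
[x^14] = 1·6 + 1·6 + 1·4 = 16.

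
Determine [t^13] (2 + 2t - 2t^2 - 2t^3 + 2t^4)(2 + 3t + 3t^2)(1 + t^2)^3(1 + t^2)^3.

(2 + 2t - 2t^2 - 2t^3 + 2t^4) has coefficients 2,2,-2,-2,2 for degrees 0…4.
(2 + 3t + 3t^2) has coefficients 2,3,3,0,0,0,0,0,0,0,0,0,0,0 for degrees 0…13.
Multiplying by (1 + t^2)^3 gives running coefficients 2,3,9,9,15,9,11,3,3,0,0,0,0,0 for degrees 0…13.
Finally multiplying by (1 + t^2)^3, the product of all factors after the first has coefficients 2,3,15,18,48,45,85,60,90,45,57,18,20,3 for degrees 0…13.
[t^13] = 2·3 + 2·20 − 2·18 − 2·57 + 2·45 = -14.

-14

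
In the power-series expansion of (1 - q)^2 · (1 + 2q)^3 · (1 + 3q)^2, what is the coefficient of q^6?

(1 - q)^2 has coefficients 1,-2,1 for degrees 0…2.
(1 + 2q)^3 has coefficients 1,6,12,8,0,0,0 for degrees 0…6.
Finally multiplying by (1 + 3q)^2, the product of all factors after the first has coefficients 1,12,57,134,156,72,0 for degrees 0…6.
[q^6] = 1·0 − 2·72 + 1·156 = 12.

12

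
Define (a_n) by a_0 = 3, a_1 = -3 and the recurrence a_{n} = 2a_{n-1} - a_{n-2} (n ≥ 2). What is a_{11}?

The ordinary generating function has denominator 1 - 2y + y^2.
Iterating the recurrence: a_0,…,a_{11} = 3, -3, -9, -15, -21, -27, -33, -39, -45, -51, -57, -63.

-63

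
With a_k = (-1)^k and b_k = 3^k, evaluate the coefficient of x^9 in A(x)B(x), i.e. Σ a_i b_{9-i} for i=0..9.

Write out a_i and b_{9-i} for i = 0,…,9 and sum the products.
Σ = 1·19683 − 1·6561 + 1·2187 − 1·729 + 1·243 − 1·81 + 1·27 − 1·9 + 1·3 − 1·1 = 14762.

14762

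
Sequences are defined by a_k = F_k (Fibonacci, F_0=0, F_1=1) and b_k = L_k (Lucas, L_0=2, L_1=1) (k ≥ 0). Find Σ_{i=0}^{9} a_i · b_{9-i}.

Write out a_i and b_{9-i} for i = 0,…,9 and sum the products.
Σ = 0·76 + 1·47 + 1·29 + 2·18 + 3·11 + 5·7 + 8·4 + 13·3 + 21·1 + 34·2 = 340.

340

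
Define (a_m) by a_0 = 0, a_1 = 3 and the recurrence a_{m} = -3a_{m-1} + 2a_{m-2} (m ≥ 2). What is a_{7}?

The ordinary generating function has denominator 1 + 3x - 2x^2.
Iterating the recurrence: a_0,…,a_{7} = 0, 3, -9, 33, -117, 417, -1485, 5289.

5289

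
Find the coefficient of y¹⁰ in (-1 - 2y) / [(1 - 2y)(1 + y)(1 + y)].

-907

The denominator gives the recurrence a_n = 3a_(n−2) + 2a_(n−3) for n ≥ 3; the numerator fixes a_0 = -1, a_1 = -2, a_2 = -3.
Iterating: -1, -2, -3, -8, -13, -30, -55, -116, -225, -458, -907, so a_10 = -907.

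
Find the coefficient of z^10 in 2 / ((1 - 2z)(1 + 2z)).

2048

The denominator gives the recurrence a_n = 4a_(n−2) for n ≥ 2; the numerator fixes a_0 = 2, a_1 = 0.
Iterating: 2, 0, 8, 0, 32, 0, 128, 0, 512, 0, 2048, so a_10 = 2048.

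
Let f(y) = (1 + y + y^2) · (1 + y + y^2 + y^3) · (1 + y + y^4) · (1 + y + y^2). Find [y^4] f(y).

(1 + y + y^2) has coefficients 1,1,1 for degrees 0…2.
(1 + y + y^2 + y^3) has coefficients 1,1,1,1,0 for degrees 0…4.
Multiplying by (1 + y + y^4) gives running coefficients 1,2,2,2,2 for degrees 0…4.
Finally multiplying by (1 + y + y^2), the product of all factors after the first has coefficients 1,3,5,6,6 for degrees 0…4.
[y^4] = 1·6 + 1·6 + 1·5 = 17.

17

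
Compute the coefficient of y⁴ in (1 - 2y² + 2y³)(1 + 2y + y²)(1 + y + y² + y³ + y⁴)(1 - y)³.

5

(1 - 2y² + 2y³) has coefficients 1,0,-2,2 for degrees 0…3.
(1 + 2y + y²) has coefficients 1,2,1,0,0 for degrees 0…4.
Multiplying by (1 + y + y² + y³ + y⁴) gives running coefficients 1,3,4,4,4 for degrees 0…4.
Finally multiplying by (1 - y)³, the product of all factors after the first has coefficients 1,0,-2,0,1 for degrees 0…4.
[y⁴] = 1·1 − 2·(-2) + 2·0 = 5.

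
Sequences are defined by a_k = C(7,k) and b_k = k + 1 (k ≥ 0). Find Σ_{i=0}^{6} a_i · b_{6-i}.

448

Write out a_i and b_{6-i} for i = 0,…,6 and sum the products.
Σ = 1·7 + 7·6 + 21·5 + 35·4 + 35·3 + 21·2 + 7·1 = 448.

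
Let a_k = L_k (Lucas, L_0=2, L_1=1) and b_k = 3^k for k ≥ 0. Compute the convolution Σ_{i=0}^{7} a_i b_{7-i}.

6527

This is [x^7] in the product of the two ordinary generating functions.
Σ = 2·2187 + 1·729 + 3·243 + 4·81 + 7·27 + 11·9 + 18·3 + 29·1 = 6527.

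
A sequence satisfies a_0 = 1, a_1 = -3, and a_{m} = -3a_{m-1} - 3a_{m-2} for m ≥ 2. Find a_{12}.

729

The ordinary generating function has denominator 1 + 3x + 3x^2.
Iterating the recurrence: a_0,…,a_{12} = 1, -3, 6, -9, 9, 0, -27, 81, -162, 243, -243, 0, 729.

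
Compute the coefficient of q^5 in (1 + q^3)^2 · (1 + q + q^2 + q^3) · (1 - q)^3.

(1 + q^3)^2 has coefficients 1,0,0,2,0,0 for degrees 0…5.
(1 + q + q^2 + q^3) has coefficients 1,1,1,1,0,0 for degrees 0…5.
Finally multiplying by (1 - q)^3, the product of all factors after the first has coefficients 1,-2,1,0,-1,2 for degrees 0…5.
[q^5] = 1·2 + 2·1 = 4.

4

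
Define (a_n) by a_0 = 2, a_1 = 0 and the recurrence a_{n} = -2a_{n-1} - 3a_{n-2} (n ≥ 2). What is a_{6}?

The ordinary generating function has denominator 1 + 2y + 3y^2.
Iterating the recurrence: a_0,…,a_{6} = 2, 0, -6, 12, -6, -24, 66.

66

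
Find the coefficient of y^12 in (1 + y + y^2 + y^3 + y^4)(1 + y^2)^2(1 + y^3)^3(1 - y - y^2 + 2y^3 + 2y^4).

(1 + y + y^2 + y^3 + y^4) has coefficients 1,1,1,1,1 for degrees 0…4.
(1 + y^2)^2 has coefficients 1,0,2,0,1,0,0,0,0,0,0,0,0 for degrees 0…12.
Multiplying by (1 + y^3)^3 gives running coefficients 1,0,2,3,1,6,3,3,6,1,3,2,0 for degrees 0…12.
Finally multiplying by (1 - y - y^2 + 2y^3 + 2y^4), the product of all factors after the first has coefficients 1,-1,1,3,-2,6,6,2,14,10,8,16,9 for degrees 0…12.
[y^12] = 1·9 + 1·16 + 1·8 + 1·10 + 1·14 = 57.

57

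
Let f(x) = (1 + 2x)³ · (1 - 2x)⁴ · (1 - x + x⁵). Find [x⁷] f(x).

(1 + 2x)³ has coefficients 1,6,12,8 for degrees 0…3.
(1 - 2x)⁴ has coefficients 1,-8,24,-32,16,0,0,0 for degrees 0…7.
Finally multiplying by (1 - x + x⁵), the product of all factors after the first has coefficients 1,-9,32,-56,48,-15,-8,24 for degrees 0…7.
[x⁷] = 1·24 + 6·(-8) + 12·(-15) + 8·48 = 180.

180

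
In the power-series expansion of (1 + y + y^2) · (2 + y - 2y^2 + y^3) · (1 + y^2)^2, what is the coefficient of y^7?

2

(1 + y + y^2) has coefficients 1,1,1 for degrees 0…2.
(2 + y - 2y^2 + y^3) has coefficients 2,1,-2,1,0,0,0,0 for degrees 0…7.
Finally multiplying by (1 + y^2)^2, the product of all factors after the first has coefficients 2,1,2,3,-2,3,-2,1 for degrees 0…7.
[y^7] = 1·1 + 1·(-2) + 1·3 = 2.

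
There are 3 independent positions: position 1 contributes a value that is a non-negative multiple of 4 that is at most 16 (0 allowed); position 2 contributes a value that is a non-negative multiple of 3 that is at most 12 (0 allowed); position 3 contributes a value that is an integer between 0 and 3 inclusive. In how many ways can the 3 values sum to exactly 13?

The generating function for the choices is (1 + t⁴ + t⁸ + t¹² + t¹⁶)·(1 + t³ + t⁶ + t⁹ + t¹²)·(1 + t + t² + t³); the count is [t¹³].
(1 + t⁴ + t⁸ + t¹² + t¹⁶) has coefficients 1,0,0,0,1,0,0,0,1,0,0,0,1,0 for degrees 0…13.
(1 + t³ + t⁶ + t⁹ + t¹²) has coefficients 1,0,0,1,0,0,1,0,0,1,0,0,1,0 for degrees 0…13.
Finally multiplying by (1 + t + t² + t³), the product of all factors after the first has coefficients 1,1,1,2,1,1,2,1,1,2,1,1,2,1 for degrees 0…13.
[t¹³] = 1·1 + 1·2 + 1·1 + 1·1 = 5.

5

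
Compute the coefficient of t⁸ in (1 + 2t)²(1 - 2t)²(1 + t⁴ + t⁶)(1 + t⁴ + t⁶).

(1 + 2t)² has coefficients 1,4,4 for degrees 0…2.
(1 - 2t)² has coefficients 1,-4,4,0,0,0,0,0,0 for degrees 0…8.
Multiplying by (1 + t⁴ + t⁶) gives running coefficients 1,-4,4,0,1,-4,5,-4,4 for degrees 0…8.
Finally multiplying by (1 + t⁴ + t⁶), the product of all factors after the first has coefficients 1,-4,4,0,2,-8,10,-8,9 for degrees 0…8.
[t⁸] = 1·9 + 4·(-8) + 4·10 = 17.

17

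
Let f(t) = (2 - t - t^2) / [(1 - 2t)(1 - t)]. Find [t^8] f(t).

640

The denominator gives the recurrence a_n = 3a_(n−1) − 2a_(n−2) for n ≥ 3; the numerator fixes a_0 = 2, a_1 = 5, a_2 = 10.
Iterating: 2, 5, 10, 20, 40, 80, 160, 320, 640, so a_8 = 640.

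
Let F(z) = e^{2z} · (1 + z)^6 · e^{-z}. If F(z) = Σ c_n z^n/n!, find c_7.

The EGF product rule gives c_7 = Σ_{k_1+k_2+k_3=7} C(7; k_1,k_2,k_3) · ∏ g_i(k_i), where e^{2z} gives (2)^k; (1+z)^6 gives the falling factorial (6)_k; e^{-z} gives (-1)^k.
g_1(k) for k = 0…7: 1, 2, 4, 8, 16, 32, 64, 128.
g_2(k) for k = 0…7: 1, 6, 30, 120, 360, 720, 720, 0.
g_3(k) for k = 0…7: 1, -1, 1, -1, 1, -1, 1, -1.
First combine the last two factors: h(k) = Σ_j C(k,j)·g_2(j)·g_3(k−j) for k = 0…7: 1, 5, 19, 47, 37, -151, -185, 1091.
c_7 = Σ_k C(7,k)·g_1(k)·h(7−k) = 1·1·1091 + 7·2·(-185) + 21·4·(-151) + 35·8·37 + 35·16·47 + 21·32·19 + 7·64·5 + 1·128·1 = 1091 − 2590 − 12684 + 10360 + 26320 + 12768 + 2240 + 128 = 37633.

37633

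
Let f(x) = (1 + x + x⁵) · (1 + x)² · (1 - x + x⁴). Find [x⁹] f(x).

(1 + x + x⁵) has coefficients 1,1,0,0,0,1 for degrees 0…5.
(1 + x)² has coefficients 1,2,1,0,0,0,0,0,0,0 for degrees 0…9.
Finally multiplying by (1 - x + x⁴), the product of all factors after the first has coefficients 1,1,-1,-1,1,2,1,0,0,0 for degrees 0…9.
[x⁹] = 1·0 + 1·0 + 1·1 = 1.

1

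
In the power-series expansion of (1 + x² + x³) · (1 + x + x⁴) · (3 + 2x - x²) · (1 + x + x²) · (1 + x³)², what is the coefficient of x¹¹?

(1 + x² + x³) has coefficients 1,0,1,1 for degrees 0…3.
(1 + x + x⁴) has coefficients 1,1,0,0,1,0,0,0,0,0,0,0 for degrees 0…11.
Multiplying by (3 + 2x - x²) gives running coefficients 3,5,1,-1,3,2,-1,0,0,0,0,0 for degrees 0…11.
Multiplying by (1 + x + x²) gives running coefficients 3,8,9,5,3,4,4,1,-1,0,0,0 for degrees 0…11.
Finally multiplying by (1 + x³)², the product of all factors after the first has coefficients 3,8,9,11,19,22,17,15,16,13,5,2 for degrees 0…11.
[x¹¹] = 1·2 + 1·13 + 1·16 = 31.

31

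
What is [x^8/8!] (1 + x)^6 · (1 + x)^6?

The EGF product rule gives c_8 = Σ_{k_1+k_2=8} C(8; k_1,k_2) · ∏ g_i(k_i), where (1+x)^6 gives the falling factorial (6)_k; (1+x)^6 gives the falling factorial (6)_k.
g_1(k) for k = 0…8: 1, 6, 30, 120, 360, 720, 720, 0, 0.
g_2(k) for k = 0…8: 1, 6, 30, 120, 360, 720, 720, 0, 0.
c_8 = Σ_k C(8,k)·g_1(k)·g_2(8−k) = 28·30·720 + 56·120·720 + 70·360·360 + 56·720·120 + 28·720·30 = 604800 + 4838400 + 9072000 + 4838400 + 604800 = 19958400.

19958400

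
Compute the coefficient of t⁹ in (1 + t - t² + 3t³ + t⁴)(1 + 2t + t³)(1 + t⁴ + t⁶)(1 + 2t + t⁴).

25

(1 + t - t² + 3t³ + t⁴) has coefficients 1,1,-1,3,1 for degrees 0…4.
(1 + 2t + t³) has coefficients 1,2,0,1,0,0,0,0,0,0 for degrees 0…9.
Multiplying by (1 + t⁴ + t⁶) gives running coefficients 1,2,0,1,1,2,1,3,0,1 for degrees 0…9.
Finally multiplying by (1 + 2t + t⁴), the product of all factors after the first has coefficients 1,4,4,1,4,6,5,6,7,3 for degrees 0…9.
[t⁹] = 1·3 + 1·7 − 1·6 + 3·5 + 1·6 = 25.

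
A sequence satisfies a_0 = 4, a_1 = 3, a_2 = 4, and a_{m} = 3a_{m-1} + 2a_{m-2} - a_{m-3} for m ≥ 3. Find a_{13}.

The ordinary generating function has denominator 1 - 3y - 2y^2 + y^3.
Iterating the recurrence: a_0,…,a_{13} = 4, 3, 4, 14, 47, 165, 575, 2008, 7009, 24468, 85414, 298169, 1040867, 3633525.

3633525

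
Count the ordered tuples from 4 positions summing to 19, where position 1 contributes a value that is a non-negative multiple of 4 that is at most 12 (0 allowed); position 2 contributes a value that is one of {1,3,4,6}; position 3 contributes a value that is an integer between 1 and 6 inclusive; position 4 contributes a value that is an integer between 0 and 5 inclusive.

The generating function for the choices is (1 + z^4 + z^8 + z^12)·(z + z^3 + z^4 + z^6)·(z + z^2 + z^3 + z^4 + z^5 + z^6)·(1 + z + z^2 + z^3 + z^4 + z^5); the count is [z^19].
(1 + z^4 + z^8 + z^12) has coefficients 1,0,0,0,1,0,0,0,1,0,0,0,1 for degrees 0…12.
(z + z^3 + z^4 + z^6) has coefficients 0,1,0,1,1,0,1,0,0,0,0,0,0,0,0,0,0,0,0,0 for degrees 0…19.
Multiplying by (z + z^2 + z^3 + z^4 + z^5 + z^6) gives running coefficients 0,0,1,1,2,3,3,4,3,3,2,1,1,0,0,0,0,0,0,0 for degrees 0…19.
Finally multiplying by (1 + z + z^2 + z^3 + z^4 + z^5), the product of all factors after the first has coefficients 0,0,1,2,4,7,10,14,16,18,18,16,14,10,7,4,2,1,0,0 for degrees 0…19.
[z^19] = 1·0 + 1·4 + 1·16 + 1·14 = 34.

34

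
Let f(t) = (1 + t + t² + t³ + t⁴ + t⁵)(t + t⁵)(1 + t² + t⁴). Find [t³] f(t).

(1 + t + t² + t³ + t⁴ + t⁵) has coefficients 1,1,1,1 for degrees 0…3.
(t + t⁵) has coefficients 0,1,0,0 for degrees 0…3.
Finally multiplying by (1 + t² + t⁴), the product of all factors after the first has coefficients 0,1,0,1 for degrees 0…3.
[t³] = 1·1 + 1·0 + 1·1 + 1·0 = 2.

2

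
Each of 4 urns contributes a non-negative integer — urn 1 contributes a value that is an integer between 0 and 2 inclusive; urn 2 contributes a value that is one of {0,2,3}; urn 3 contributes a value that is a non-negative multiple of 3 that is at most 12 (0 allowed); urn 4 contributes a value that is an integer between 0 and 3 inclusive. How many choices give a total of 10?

The generating function for the choices is (1 + q + q^2)·(1 + q^2 + q^3)·(1 + q^3 + q^6 + q^9 + q^12)·(1 + q + q^2 + q^3); the count is [q^10].
(1 + q + q^2) has coefficients 1,1,1 for degrees 0…2.
(1 + q^2 + q^3) has coefficients 1,0,1,1,0,0,0,0,0,0,0 for degrees 0…10.
Multiplying by (1 + q^3 + q^6 + q^9 + q^12) gives running coefficients 1,0,1,2,0,1,2,0,1,2,0 for degrees 0…10.
Finally multiplying by (1 + q + q^2 + q^3), the product of all factors after the first has coefficients 1,1,2,4,3,4,5,3,4,5,3 for degrees 0…10.
[q^10] = 1·3 + 1·5 + 1·4 = 12.

12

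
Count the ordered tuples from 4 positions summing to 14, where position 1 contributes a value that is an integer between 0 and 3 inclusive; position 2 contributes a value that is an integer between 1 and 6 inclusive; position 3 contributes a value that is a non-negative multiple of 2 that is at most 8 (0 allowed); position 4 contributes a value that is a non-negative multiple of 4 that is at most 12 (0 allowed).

30

The generating function for the choices is (1 + q + q² + q³)·(q + q² + q³ + q⁴ + q⁵ + q⁶)·(1 + q² + q⁴ + q⁶ + q⁸)·(1 + q⁴ + q⁸ + q¹²); the count is [q¹⁴].
(1 + q + q² + q³) has coefficients 1,1,1,1 for degrees 0…3.
(q + q² + q³ + q⁴ + q⁵ + q⁶) has coefficients 0,1,1,1,1,1,1,0,0,0,0,0,0,0,0 for degrees 0…14.
Multiplying by (1 + q² + q⁴ + q⁶ + q⁸) gives running coefficients 0,1,1,2,2,3,3,3,3,3,3,2,2,1,1 for degrees 0…14.
Finally multiplying by (1 + q⁴ + q⁸ + q¹²), the product of all factors after the first has coefficients 0,1,1,2,2,4,4,5,5,7,7,7,7,8,8 for degrees 0…14.
[q¹⁴] = 1·8 + 1·8 + 1·7 + 1·7 = 30.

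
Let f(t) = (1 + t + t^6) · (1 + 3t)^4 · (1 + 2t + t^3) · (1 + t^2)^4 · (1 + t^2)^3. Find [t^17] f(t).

(1 + t + t^6) has coefficients 1,1,0,0,0,0,1 for degrees 0…6.
(1 + 3t)^4 has coefficients 1,12,54,108,81,0,0,0,0,0,0,0,0,0,0,0,0,0 for degrees 0…17.
Multiplying by (1 + 2t + t^3) gives running coefficients 1,14,78,217,309,216,108,81,0,0,0,0,0,0,0,0,0,0 for degrees 0…17.
Multiplying by (1 + t^2)^4 gives running coefficients 1,14,82,273,627,1168,1816,2303,2599,2502,1962,1567,741,540,108,81,0,0 for degrees 0…17.
Finally multiplying by (1 + t^2)^3, the product of all factors after the first has coefficients 1,14,85,315,876,2029,3944,6640,10010,13188,15834,17150,16240,15050,10816,8904,4509,3430 for degrees 0…17.
[t^17] = 1·3430 + 1·4509 + 1·17150 = 25089.

25089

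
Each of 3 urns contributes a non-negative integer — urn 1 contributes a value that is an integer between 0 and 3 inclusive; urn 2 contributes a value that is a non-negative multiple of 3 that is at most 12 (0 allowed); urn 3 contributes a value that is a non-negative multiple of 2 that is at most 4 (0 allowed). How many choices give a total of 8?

The generating function for the choices is (1 + y + y^2 + y^3)·(1 + y^3 + y^6 + y^9 + y^12)·(1 + y^2 + y^4); the count is [y^8].
(1 + y + y^2 + y^3) has coefficients 1,1,1,1 for degrees 0…3.
(1 + y^3 + y^6 + y^9 + y^12) has coefficients 1,0,0,1,0,0,1,0,0 for degrees 0…8.
Finally multiplying by (1 + y^2 + y^4), the product of all factors after the first has coefficients 1,0,1,1,1,1,1,1,1 for degrees 0…8.
[y^8] = 1·1 + 1·1 + 1·1 + 1·1 = 4.

4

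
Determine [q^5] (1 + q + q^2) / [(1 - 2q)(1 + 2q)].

16

The denominator gives the recurrence a_n = 4a_(n−2) for n ≥ 3; the numerator fixes a_0 = 1, a_1 = 1, a_2 = 5.
Iterating: 1, 1, 5, 4, 20, 16, so a_5 = 16.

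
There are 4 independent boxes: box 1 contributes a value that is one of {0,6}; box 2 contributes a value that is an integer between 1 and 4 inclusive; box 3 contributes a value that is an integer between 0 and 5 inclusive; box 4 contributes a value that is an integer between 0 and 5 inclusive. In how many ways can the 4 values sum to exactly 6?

The generating function for the choices is (1 + q^6)·(q + q^2 + q^3 + q^4)·(1 + q + q^2 + q^3 + q^4 + q^5)·(1 + q + q^2 + q^3 + q^4 + q^5); the count is [q^6].
(1 + q^6) has coefficients 1,0,0,0,0,0,1 for degrees 0…6.
(q + q^2 + q^3 + q^4) has coefficients 0,1,1,1,1,0,0 for degrees 0…6.
Multiplying by (1 + q + q^2 + q^3 + q^4 + q^5) gives running coefficients 0,1,2,3,4,4,4 for degrees 0…6.
Finally multiplying by (1 + q + q^2 + q^3 + q^4 + q^5), the product of all factors after the first has coefficients 0,1,3,6,10,14,18 for degrees 0…6.
[q^6] = 1·18 + 1·0 = 18.

18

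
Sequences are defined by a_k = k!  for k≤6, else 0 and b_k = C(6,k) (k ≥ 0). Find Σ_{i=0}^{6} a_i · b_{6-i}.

This is [x^6] in the product of the two ordinary generating functions.
Σ = 1·1 + 1·6 + 2·15 + 6·20 + 24·15 + 120·6 + 720·1 = 1957.

1957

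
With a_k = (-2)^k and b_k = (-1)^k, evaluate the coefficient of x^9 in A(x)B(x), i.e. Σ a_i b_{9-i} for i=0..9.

-1023

The convolution is the x^9 coefficient of A(x)B(x).
Σ = 1·(-1) − 2·1 + 4·(-1) − 8·1 + 16·(-1) − 32·1 + 64·(-1) − 128·1 + 256·(-1) − 512·1 = -1023.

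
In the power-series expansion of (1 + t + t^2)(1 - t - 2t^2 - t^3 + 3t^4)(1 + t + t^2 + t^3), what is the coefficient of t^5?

(1 + t + t^2) has coefficients 1,1,1 for degrees 0…2.
(1 - t - 2t^2 - t^3 + 3t^4) has coefficients 1,-1,-2,-1,3,0 for degrees 0…5.
Finally multiplying by (1 + t + t^2 + t^3), the product of all factors after the first has coefficients 1,0,-2,-3,-1,0 for degrees 0…5.
[t^5] = 1·0 + 1·(-1) + 1·(-3) = -4.

-4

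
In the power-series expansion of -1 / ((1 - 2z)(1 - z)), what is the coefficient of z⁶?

-127

Partial fractions give a closed form: a_n = (-2)·2^n + (1)·1^n.
At n = 6: a_6 = -127.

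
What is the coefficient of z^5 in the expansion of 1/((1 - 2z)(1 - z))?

63

Partial fractions give a closed form: a_n = (2)·2^n + (-1)·1^n.
At n = 5: a_5 = 63.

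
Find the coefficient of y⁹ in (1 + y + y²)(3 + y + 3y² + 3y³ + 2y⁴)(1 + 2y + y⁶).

(1 + y + y²) has coefficients 1,1,1 for degrees 0…2.
(3 + y + 3y² + 3y³ + 2y⁴) has coefficients 3,1,3,3,2,0,0,0,0,0 for degrees 0…9.
Finally multiplying by (1 + 2y + y⁶), the product of all factors after the first has coefficients 3,7,5,9,8,4,3,1,3,3 for degrees 0…9.
[y⁹] = 1·3 + 1·3 + 1·1 = 7.

7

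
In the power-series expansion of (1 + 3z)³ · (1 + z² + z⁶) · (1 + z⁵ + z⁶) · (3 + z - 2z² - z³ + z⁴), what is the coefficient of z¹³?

98

(1 + 3z)³ has coefficients 1,9,27,27 for degrees 0…3.
(1 + z² + z⁶) has coefficients 1,0,1,0,0,0,1,0,0,0,0,0,0,0 for degrees 0…13.
Multiplying by (1 + z⁵ + z⁶) gives running coefficients 1,0,1,0,0,1,2,1,1,0,0,1,1,0 for degrees 0…13.
Finally multiplying by (3 + z - 2z² - z³ + z⁴), the product of all factors after the first has coefficients 3,1,1,0,-1,2,8,3,-1,-2,-1,3,5,-1 for degrees 0…13.
[z¹³] = 1·(-1) + 9·5 + 27·3 + 27·(-1) = 98.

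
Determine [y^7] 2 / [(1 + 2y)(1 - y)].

Partial fractions give a closed form: a_n = (4/3)·(-2)^n + (2/3)·1^n.
At n = 7: a_7 = -170.

-170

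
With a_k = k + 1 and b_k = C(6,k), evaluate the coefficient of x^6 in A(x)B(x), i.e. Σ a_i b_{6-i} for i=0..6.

256

This is [x^6] in the product of the two ordinary generating functions.
Σ = 1·1 + 2·6 + 3·15 + 4·20 + 5·15 + 6·6 + 7·1 = 256.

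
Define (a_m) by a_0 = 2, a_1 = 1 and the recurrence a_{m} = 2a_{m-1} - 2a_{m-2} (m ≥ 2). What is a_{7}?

24

The ordinary generating function has denominator 1 - 2z + 2z^2.
Iterating the recurrence: a_0,…,a_{7} = 2, 1, -2, -6, -8, -4, 8, 24.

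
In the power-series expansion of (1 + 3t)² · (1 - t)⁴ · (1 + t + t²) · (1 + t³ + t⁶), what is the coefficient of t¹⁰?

(1 + 3t)² has coefficients 1,6,9 for degrees 0…2.
(1 - t)⁴ has coefficients 1,-4,6,-4,1,0,0,0,0,0,0 for degrees 0…10.
Multiplying by (1 + t + t²) gives running coefficients 1,-3,3,-2,3,-3,1,0,0,0,0 for degrees 0…10.
Finally multiplying by (1 + t³ + t⁶), the product of all factors after the first has coefficients 1,-3,3,-1,0,0,0,0,0,-1,3 for degrees 0…10.
[t¹⁰] = 1·3 + 6·(-1) + 9·0 = -3.

-3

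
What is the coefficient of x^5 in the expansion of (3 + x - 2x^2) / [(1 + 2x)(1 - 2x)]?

The denominator gives the recurrence a_n = 4a_(n−2) for n ≥ 3; the numerator fixes a_0 = 3, a_1 = 1, a_2 = 10.
Iterating: 3, 1, 10, 4, 40, 16, so a_5 = 16.

16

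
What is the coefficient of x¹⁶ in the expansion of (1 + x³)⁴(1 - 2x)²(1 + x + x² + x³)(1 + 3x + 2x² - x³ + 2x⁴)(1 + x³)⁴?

(1 + x³)⁴ has coefficients 1,0,0,4,0,0,6,0,0,4,0,0,1 for degrees 0…12.
(1 - 2x)² has coefficients 1,-4,4,0,0,0,0,0,0,0,0,0,0,0,0,0,0 for degrees 0…16.
Multiplying by (1 + x + x² + x³) gives running coefficients 1,-3,1,1,0,4,0,0,0,0,0,0,0,0,0,0,0 for degrees 0…16.
Multiplying by (1 + 3x + 2x² - x³ + 2x⁴) gives running coefficients 1,0,-6,-3,10,-1,13,10,-4,8,0,0,0,0,0,0,0 for degrees 0…16.
Finally multiplying by (1 + x³)⁴, the product of all factors after the first has coefficients 1,0,-6,1,10,-25,7,50,-44,46,100,-46,99,100,-34,97,50 for degrees 0…16.
[x¹⁶] = 1·50 + 4·100 + 6·100 + 4·50 + 1·10 = 1260.

1260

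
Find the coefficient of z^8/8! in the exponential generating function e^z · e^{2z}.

6561

The EGF product rule gives c_8 = Σ_{k_1+k_2=8} C(8; k_1,k_2) · ∏ g_i(k_i), where e^z gives (1)^k; e^{2z} gives (2)^k.
g_1(k) for k = 0…8: 1, 1, 1, 1, 1, 1, 1, 1, 1.
g_2(k) for k = 0…8: 1, 2, 4, 8, 16, 32, 64, 128, 256.
c_8 = Σ_k C(8,k)·g_1(k)·g_2(8−k) = 1·1·256 + 8·1·128 + 28·1·64 + 56·1·32 + 70·1·16 + 56·1·8 + 28·1·4 + 8·1·2 + 1·1·1 = 256 + 1024 + 1792 + 1792 + 1120 + 448 + 112 + 16 + 1 = 6561.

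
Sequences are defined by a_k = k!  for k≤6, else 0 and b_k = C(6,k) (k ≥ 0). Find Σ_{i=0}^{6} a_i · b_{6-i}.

Write out a_i and b_{6-i} for i = 0,…,6 and sum the products.
Σ = 1·1 + 1·6 + 2·15 + 6·20 + 24·15 + 120·6 + 720·1 = 1957.

1957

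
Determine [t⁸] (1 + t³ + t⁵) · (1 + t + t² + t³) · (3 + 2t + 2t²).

(1 + t³ + t⁵) has coefficients 1,0,0,1,0,1 for degrees 0…5.
(1 + t + t² + t³) has coefficients 1,1,1,1,0,0,0,0,0 for degrees 0…8.
Finally multiplying by (3 + 2t + 2t²), the product of all factors after the first has coefficients 3,5,7,7,4,2,0,0,0 for degrees 0…8.
[t⁸] = 1·0 + 1·2 + 1·7 = 9.

9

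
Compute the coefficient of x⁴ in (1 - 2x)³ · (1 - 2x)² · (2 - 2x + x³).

(1 - 2x)³ has coefficients 1,-6,12,-8 for degrees 0…3.
(1 - 2x)² has coefficients 1,-4,4,0,0 for degrees 0…4.
Finally multiplying by (2 - 2x + x³), the product of all factors after the first has coefficients 2,-10,16,-7,-4 for degrees 0…4.
[x⁴] = 1·(-4) − 6·(-7) + 12·16 − 8·(-10) = 310.

310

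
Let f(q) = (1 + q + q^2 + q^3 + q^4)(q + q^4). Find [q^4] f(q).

(1 + q + q^2 + q^3 + q^4) has coefficients 1,1,1,1,1 for degrees 0…4.
(q + q^4) has coefficients 0,1,0,0,1 for degrees 0…4.
[q^4] = 1·1 + 1·0 + 1·0 + 1·1 + 1·0 = 2.

2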